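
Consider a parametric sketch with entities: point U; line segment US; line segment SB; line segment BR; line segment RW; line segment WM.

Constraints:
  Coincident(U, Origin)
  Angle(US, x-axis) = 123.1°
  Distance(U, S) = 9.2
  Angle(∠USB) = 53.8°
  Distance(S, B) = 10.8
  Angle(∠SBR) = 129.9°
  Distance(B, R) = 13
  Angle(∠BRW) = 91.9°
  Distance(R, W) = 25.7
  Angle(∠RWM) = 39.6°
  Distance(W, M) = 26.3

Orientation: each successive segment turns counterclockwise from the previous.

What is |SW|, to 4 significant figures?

27.10

U is at the origin; US runs at 123.1° with length 9.2, so S = (-5.024, 7.707). ∠USB = 53.8° gives SB at -110.7° from the x-axis; with |SB| = 10.8, B = (-8.842, -2.396). ∠SBR = 129.9° gives BR at -60.60° from the x-axis; with |BR| = 13.0, R = (-2.460, -13.72). ∠BRW = 91.9° gives RW at 27.50° from the x-axis; with |RW| = 25.7, W = (20.34, -1.855). Then |SW| = |W − S| = 27.10.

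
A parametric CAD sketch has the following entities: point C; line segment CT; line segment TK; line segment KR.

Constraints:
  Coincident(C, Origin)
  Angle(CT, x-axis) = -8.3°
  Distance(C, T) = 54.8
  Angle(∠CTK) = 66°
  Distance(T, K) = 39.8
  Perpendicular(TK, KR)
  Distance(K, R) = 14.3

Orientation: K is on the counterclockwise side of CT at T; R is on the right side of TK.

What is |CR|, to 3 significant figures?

66.7

C is at the origin; CT runs at -8.3° with length 54.8, so T = 54.8·(cos -8.3°, sin -8.3°) = (54.2, -7.91). ∠CTK = 66.0°, so TK runs at -8.3° + (180° − 66.0°) = 106° from the x-axis; with |TK| = 39.8, K = T + 39.8·(cos 106°, sin 106°) = (43.5, 30.4). TK ⟂ KR; with |KR| = 14.3 on the right of TK, R = K + 14.3·(0.963, 0.271) = (57.2, 34.3). Then |CR| = |R − C| = 66.7.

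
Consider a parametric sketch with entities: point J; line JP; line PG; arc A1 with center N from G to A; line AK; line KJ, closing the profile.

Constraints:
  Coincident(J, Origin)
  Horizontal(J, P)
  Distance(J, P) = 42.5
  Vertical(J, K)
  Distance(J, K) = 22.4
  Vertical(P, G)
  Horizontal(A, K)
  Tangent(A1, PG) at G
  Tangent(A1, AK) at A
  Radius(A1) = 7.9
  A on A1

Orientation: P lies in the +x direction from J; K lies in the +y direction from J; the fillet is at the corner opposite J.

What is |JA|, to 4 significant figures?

41.22

J is at the origin; J and P share the same y with |JP| = 42.5 and P on the +x side, so P = (42.50, 0.000). J and K share the same x with |JK| = 22.4 and K on the +y side, so K = (0.000, 22.40). The virtual corner opposite J is at (42.50, 22.40). Tangency of A1 to PG means the radius NG is perpendicular to PG and A1 meets AK tangentially, so NA is at right angles to AK, with radius 7.9, so the center N sits 7.9 in from both sides at N = (34.60, 14.50). That places the tangent points at G = (42.50, 14.50) on PG and A = (34.60, 22.40) on AK. Then |JA| = |A − J| = 41.22.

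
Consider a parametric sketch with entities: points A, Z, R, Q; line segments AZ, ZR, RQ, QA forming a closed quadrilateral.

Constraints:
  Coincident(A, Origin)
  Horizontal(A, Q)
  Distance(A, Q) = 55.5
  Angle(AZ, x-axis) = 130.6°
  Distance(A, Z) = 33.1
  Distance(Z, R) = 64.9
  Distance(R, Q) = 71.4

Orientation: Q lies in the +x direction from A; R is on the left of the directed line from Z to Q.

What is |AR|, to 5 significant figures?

72.152

Checks: |ZR| = 64.90 ✓; |RQ| = 71.40 ✓.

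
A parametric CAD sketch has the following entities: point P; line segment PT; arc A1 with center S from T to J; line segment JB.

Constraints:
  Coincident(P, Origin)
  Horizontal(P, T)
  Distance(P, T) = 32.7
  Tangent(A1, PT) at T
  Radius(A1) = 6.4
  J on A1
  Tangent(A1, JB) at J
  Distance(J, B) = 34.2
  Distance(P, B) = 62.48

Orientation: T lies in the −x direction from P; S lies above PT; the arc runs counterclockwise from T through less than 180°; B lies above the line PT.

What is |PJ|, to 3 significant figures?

30.0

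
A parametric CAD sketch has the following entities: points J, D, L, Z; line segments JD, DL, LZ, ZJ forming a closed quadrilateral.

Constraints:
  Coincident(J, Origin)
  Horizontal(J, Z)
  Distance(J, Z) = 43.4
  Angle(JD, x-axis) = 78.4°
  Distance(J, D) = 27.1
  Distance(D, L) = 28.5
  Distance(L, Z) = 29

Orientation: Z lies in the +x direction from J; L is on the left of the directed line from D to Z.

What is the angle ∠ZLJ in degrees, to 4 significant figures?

70.12°

J is at the origin; JZ is horizontal with |JZ| = 43.4 and Z in +x, so Z = (43.4, 0). JD runs at 78.4° with |JD| = 27.1, so D = (5.449, 26.55). L is determined by |DL| = 28.5 and |LZ| = 29.0 together: it lies at the intersection of circle(D, 28.5) and circle(Z, 29.0). With |DZ| = 46.31, the foot of the radical line on DZ is 22.85 from D and the perpendicular offset is √(28.5² − 22.85²) = 17.04. Taking the left-of-DZ solution: L = (33.94, 27.41).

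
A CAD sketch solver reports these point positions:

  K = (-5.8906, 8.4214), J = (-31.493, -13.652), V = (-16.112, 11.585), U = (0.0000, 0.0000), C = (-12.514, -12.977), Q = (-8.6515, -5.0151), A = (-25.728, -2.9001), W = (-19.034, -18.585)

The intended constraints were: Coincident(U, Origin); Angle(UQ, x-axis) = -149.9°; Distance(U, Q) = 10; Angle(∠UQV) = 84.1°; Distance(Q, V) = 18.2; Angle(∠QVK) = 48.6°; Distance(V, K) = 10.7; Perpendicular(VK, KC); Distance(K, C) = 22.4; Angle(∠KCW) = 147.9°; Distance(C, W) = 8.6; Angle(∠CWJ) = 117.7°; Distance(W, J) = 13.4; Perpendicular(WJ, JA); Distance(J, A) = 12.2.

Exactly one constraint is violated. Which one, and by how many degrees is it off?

Perpendicular(WJ, JA) — off by 6.60°.

U = (0.00, 0.00) ✓; UQ at -149.9° ✓; |UQ| = 10.00 ✓; ∠UQV = 84.10° ✓; |QV| = 18.20 ✓; ∠QVK = 48.60° ✓; |VK| = 10.70 ✓; ∠(VK, KC) = 90.00° ✓; |KC| = 22.40 ✓; ∠KCW = 147.9° ✓; |CW| = 8.600 ✓; ∠CWJ = 117.7° ✓; |WJ| = 13.40 ✓; ∠(WJ, JA) = 96.60° ✗; |JA| = 12.20 ✓.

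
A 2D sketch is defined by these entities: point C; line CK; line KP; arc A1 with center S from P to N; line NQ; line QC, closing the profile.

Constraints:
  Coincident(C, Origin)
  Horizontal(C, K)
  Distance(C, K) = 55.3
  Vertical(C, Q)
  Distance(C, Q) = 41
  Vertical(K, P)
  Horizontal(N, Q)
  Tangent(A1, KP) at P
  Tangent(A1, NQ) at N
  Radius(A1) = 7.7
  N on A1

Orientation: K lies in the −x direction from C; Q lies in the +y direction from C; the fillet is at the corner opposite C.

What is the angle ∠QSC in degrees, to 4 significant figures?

44.16°

CQ is vertical with |CQ| = 41.0 and Q on the +y side, so Q = (0.000, 41.00). The virtual corner opposite C is at (-55.30, 41.00). Tangency of A1 to KP means the radius SP is perpendicular to KP and A1 meets NQ tangentially, so SN is at right angles to NQ, with radius 7.7, so the center S sits 7.7 in from both sides at S = (-47.60, 33.30). Then cos ∠QSC = SQ·SC / (|SQ||SC|), giving 44.16°.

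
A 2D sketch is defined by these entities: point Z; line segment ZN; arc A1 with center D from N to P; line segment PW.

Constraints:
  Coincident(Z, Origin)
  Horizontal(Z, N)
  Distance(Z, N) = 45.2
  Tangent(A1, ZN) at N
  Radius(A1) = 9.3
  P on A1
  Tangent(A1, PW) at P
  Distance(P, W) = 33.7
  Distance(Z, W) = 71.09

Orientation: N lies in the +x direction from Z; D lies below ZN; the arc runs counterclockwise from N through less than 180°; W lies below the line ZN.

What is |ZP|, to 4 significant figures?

40.42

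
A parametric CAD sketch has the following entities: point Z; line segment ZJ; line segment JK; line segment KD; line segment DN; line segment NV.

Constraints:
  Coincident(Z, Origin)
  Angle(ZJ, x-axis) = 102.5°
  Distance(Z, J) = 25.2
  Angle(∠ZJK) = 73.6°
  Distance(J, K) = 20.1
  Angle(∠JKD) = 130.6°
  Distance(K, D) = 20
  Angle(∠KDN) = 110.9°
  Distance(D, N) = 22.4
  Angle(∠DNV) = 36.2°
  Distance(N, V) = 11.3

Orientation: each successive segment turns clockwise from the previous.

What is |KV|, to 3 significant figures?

23.7

Z is at the origin; ZJ runs at 102.5° with length 25.2, so J = (-5.45, 24.6). ∠ZJK = 73.6° gives JK at -3.90° from the x-axis; with |JK| = 20.1, K = (14.6, 23.2). ∠JKD = 130.6° gives KD at -53.3° from the x-axis; with |KD| = 20.0, D = (26.6, 7.20). ∠KDN = 110.9° gives DN at -122° from the x-axis; with |DN| = 22.4, N = (14.5, -11.7). ∠DNV = 36.2° gives NV at 93.8° from the x-axis; with |NV| = 11.3, V = (13.8, -0.438). Then |KV| = |V − K| = 23.7.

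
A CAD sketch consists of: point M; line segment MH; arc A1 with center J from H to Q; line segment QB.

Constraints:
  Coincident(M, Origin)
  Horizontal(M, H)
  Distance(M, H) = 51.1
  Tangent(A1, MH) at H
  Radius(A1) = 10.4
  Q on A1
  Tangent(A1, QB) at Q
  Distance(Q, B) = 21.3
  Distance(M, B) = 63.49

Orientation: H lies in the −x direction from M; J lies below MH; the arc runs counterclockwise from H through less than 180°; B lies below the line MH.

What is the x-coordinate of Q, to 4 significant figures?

-60.88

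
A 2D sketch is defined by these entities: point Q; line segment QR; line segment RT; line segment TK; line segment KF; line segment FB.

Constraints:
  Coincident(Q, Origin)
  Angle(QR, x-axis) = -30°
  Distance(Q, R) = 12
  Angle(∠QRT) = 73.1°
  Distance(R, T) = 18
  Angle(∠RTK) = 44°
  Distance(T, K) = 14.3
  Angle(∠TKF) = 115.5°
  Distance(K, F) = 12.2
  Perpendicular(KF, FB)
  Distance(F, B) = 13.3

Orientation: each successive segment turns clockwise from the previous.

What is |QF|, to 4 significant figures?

9.260

∠RTK = 44.0° gives TK at 87.10° from the x-axis; with |TK| = 14.3, K = (-2.027, -4.017). ∠TKF = 115.5° gives KF at 22.60° from the x-axis; with |KF| = 12.2, F = (9.236, 0.6712). Then |QF| = |F − Q| = 9.260.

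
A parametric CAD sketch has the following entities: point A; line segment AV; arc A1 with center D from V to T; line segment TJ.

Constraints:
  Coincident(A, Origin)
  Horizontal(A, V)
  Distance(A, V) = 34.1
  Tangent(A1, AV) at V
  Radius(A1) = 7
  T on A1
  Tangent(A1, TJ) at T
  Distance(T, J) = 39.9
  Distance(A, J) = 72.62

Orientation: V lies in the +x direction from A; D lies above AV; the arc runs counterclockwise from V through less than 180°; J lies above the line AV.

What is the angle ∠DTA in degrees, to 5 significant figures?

41.521°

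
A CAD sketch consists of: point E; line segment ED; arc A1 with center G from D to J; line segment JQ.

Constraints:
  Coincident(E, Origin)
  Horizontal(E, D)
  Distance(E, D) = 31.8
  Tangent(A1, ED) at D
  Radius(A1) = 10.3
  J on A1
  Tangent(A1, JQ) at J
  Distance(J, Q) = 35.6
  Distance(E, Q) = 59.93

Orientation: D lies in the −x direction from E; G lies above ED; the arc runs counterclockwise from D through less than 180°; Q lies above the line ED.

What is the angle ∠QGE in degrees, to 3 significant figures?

116°

Checks: |GJ| = 10.30 ✓; ∠(GJ, JQ) = 90.00° ✓; |JQ| = 35.60 ✓; |EQ| = 59.93 ✓.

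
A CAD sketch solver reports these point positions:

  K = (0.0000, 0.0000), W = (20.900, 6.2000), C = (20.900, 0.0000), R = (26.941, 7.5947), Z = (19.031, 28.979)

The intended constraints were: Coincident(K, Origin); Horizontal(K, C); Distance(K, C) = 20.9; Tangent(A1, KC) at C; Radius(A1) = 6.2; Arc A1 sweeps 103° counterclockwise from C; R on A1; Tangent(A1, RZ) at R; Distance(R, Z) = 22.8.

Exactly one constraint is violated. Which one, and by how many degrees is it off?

Tangent(A1, RZ) at R — off by 7.30°.

K = (0.00, 0.00) ✓; K.y = 0.00, C.y = 0.00 ✓; |KC| = 20.90 ✓; ∠(WC, CK) = 90.00° ✓; |WC| = 6.200 ✓; bearing(W→R) − bearing(W→C) = 103.0° ✓; |WR| = 6.200 ✓; ∠(WR, RZ) = 82.70° ✗; |RZ| = 22.80 ✓.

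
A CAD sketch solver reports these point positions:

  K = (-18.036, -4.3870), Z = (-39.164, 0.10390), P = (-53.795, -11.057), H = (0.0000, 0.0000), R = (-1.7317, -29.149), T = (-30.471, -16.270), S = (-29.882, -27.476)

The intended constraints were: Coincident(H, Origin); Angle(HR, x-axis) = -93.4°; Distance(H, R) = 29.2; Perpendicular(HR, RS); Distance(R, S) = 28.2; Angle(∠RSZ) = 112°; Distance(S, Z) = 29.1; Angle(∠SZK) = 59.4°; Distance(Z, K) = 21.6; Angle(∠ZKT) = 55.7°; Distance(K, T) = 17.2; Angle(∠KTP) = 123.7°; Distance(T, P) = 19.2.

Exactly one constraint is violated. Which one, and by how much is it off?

Distance(T, P) = 19.2 — off by 4.70.

H = (0.00, 0.00) ✓; HR at -93.40° ✓; |HR| = 29.20 ✓; ∠(HR, RS) = 90.00° ✓; |RS| = 28.20 ✓; ∠RSZ = 112.0° ✓; |SZ| = 29.10 ✓; ∠SZK = 59.40° ✓; |ZK| = 21.60 ✓; ∠ZKT = 55.70° ✓; |KT| = 17.20 ✓; ∠KTP = 123.7° ✓; |TP| = 23.90 ✗.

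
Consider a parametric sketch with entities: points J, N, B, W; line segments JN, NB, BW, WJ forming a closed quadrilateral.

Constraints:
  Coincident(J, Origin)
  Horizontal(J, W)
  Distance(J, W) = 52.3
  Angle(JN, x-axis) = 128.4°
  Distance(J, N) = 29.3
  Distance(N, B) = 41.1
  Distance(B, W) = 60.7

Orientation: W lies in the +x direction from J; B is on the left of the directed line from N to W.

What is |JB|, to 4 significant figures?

49.84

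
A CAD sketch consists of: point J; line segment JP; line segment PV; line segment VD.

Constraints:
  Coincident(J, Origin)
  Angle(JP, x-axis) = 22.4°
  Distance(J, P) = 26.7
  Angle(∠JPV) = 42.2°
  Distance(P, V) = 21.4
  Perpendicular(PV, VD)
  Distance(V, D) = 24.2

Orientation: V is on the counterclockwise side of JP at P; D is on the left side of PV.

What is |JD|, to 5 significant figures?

6.4712

∠JPV = 42.2°, so PV runs at 22.4° + (180° − 42.2°) = 160.20° from the x-axis; with |PV| = 21.4, V = P + 21.4·(cos 160.20°, sin 160.20°) = (4.5505, 17.424). The perpendicularity gives VD at right angles to PV; with |VD| = 24.2 on the left of PV, D = V + 24.2·(-0.33874, -0.94088) = (-3.6469, -5.3457). Then |JD| = |D − J| = 6.4712.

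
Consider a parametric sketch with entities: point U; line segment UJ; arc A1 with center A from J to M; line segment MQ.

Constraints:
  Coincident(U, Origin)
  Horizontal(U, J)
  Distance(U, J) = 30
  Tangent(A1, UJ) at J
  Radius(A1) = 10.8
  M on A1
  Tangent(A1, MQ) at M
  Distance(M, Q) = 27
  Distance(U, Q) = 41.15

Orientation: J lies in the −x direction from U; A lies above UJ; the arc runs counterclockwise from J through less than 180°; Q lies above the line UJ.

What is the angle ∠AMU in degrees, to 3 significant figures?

155°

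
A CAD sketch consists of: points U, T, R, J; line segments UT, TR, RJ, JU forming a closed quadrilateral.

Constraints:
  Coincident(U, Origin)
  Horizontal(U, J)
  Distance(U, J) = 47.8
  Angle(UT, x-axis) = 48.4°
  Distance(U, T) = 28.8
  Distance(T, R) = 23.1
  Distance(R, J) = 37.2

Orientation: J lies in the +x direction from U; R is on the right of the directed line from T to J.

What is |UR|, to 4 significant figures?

10.60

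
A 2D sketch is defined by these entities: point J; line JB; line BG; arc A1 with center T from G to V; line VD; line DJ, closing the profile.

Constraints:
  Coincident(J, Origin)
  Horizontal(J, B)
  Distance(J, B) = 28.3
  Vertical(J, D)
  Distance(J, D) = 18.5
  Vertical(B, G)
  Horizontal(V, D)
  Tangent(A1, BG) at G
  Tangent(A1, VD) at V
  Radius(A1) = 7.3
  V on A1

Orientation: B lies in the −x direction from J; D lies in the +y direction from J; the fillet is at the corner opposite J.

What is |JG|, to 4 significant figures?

30.44

J is at the origin; JB is horizontal with |JB| = 28.3 and B on the −x side, so B = (-28.30, 0.000). JD is vertical with |JD| = 18.5 and D on the +y side, so D = (0.000, 18.50). The virtual corner opposite J is at (-28.30, 18.50). Since A1 is tangent to BG there, TG ⟂ BG and tangency of A1 to VD means the radius TV is perpendicular to VD, with radius 7.3, so the center T sits 7.3 in from both sides at T = (-21.00, 11.20). That places the tangent points at G = (-28.30, 11.20) on BG and V = (-21.00, 18.50) on VD. Then |JG| = |G − J| = 30.44.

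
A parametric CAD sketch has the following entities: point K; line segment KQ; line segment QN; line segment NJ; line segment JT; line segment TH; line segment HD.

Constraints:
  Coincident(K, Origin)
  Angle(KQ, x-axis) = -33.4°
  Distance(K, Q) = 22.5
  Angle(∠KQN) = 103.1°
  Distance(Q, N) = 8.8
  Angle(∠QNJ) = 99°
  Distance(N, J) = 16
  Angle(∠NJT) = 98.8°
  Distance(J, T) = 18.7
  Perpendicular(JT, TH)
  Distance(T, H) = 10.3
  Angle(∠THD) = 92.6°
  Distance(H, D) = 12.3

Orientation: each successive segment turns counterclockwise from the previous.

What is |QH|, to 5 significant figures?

15.176

∠NJT = 98.8° gives JT at -154.30° from the x-axis; with |JT| = 18.7, T = (-0.74527, -1.2517). JT is perpendicular to TH, so TH runs at -64.300°; with |TH| = 10.3, H = (3.7214, -10.533). Then |QH| = |H − Q| = 15.176.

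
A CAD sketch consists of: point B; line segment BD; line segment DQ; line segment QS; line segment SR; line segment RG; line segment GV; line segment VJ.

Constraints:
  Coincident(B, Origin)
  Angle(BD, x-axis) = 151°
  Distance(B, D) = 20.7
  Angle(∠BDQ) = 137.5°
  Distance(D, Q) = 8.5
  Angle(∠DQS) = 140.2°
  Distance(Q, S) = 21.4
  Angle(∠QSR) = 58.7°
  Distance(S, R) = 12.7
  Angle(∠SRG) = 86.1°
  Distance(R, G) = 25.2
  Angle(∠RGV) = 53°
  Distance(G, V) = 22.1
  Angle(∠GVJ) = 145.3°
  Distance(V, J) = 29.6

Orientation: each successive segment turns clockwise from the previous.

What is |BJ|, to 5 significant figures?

59.731

∠RGV = 53.0° gives GV at 86.500° from the x-axis; with |GV| = 22.1, V = (-24.979, 36.095). ∠GVJ = 145.3° gives VJ at 51.800° from the x-axis; with |VJ| = 29.6, J = (-6.6743, 59.357). Then |BJ| = |J − B| = 59.731.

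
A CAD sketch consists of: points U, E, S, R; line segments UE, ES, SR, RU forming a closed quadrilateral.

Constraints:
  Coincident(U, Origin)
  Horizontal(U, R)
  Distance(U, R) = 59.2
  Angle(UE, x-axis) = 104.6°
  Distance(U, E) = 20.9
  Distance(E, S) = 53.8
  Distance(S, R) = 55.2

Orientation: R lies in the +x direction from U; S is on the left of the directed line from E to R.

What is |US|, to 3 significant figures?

64.2

Checks: |ES| = 53.80 ✓; |SR| = 55.20 ✓.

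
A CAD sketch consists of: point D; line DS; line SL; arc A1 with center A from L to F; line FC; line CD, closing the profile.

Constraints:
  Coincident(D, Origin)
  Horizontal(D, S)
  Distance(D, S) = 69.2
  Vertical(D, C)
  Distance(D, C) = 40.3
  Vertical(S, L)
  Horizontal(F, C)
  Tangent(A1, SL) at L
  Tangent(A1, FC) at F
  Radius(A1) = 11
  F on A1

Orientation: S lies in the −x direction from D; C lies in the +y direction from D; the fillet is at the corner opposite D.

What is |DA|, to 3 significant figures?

65.2

D is at the origin; D and S share the same y with |DS| = 69.2 and S on the −x side, so S = (-69.2, 0.00). DC is vertical with |DC| = 40.3 and C on the +y side, so C = (0.00, 40.3). The virtual corner opposite D is at (-69.2, 40.3). Since A1 is tangent to SL there, AL ⟂ SL and since A1 is tangent to FC there, AF ⟂ FC, with radius 11.0, so the center A sits 11.0 in from both sides at A = (-58.2, 29.3). Then |DA| = |A − D| = 65.2.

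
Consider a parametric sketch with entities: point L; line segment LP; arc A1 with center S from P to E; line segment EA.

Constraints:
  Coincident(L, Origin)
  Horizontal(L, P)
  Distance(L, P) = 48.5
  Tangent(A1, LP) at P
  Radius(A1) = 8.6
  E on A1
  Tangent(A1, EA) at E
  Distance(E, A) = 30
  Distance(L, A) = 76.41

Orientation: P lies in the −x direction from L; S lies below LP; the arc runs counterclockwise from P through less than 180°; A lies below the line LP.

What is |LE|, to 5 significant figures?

56.404

Checks: ∠(SP, PL) = 90.00° ✓; |SP| = 8.600 ✓; |SE| = 8.600 ✓; ∠(SE, EA) = 90.00° ✓; |EA| = 30.00 ✓; |LA| = 76.41 ✓.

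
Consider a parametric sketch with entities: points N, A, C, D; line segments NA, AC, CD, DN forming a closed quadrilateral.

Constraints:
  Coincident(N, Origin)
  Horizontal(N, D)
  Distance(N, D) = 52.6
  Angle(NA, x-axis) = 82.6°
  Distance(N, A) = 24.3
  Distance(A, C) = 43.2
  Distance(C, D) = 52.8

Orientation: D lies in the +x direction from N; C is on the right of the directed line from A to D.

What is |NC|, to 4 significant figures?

19.40

Checks: N = (0.00, 0.00) ✓; |AC| = 43.20 ✓; |CD| = 52.80 ✓.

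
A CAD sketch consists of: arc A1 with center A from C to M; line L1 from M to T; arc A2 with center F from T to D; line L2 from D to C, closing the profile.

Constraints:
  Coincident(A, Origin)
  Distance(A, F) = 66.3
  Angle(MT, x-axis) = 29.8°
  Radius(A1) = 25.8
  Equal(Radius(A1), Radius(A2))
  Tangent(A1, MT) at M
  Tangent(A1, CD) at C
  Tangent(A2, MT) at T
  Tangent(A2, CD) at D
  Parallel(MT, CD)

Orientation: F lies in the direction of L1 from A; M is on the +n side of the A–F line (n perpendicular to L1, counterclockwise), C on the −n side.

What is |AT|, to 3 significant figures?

71.1

Tangency of A1 to both parallel lines with radius 25.8 puts M and C at A ± 25.8·n: M = (-12.8, 22.4), C = (12.8, -22.4). Equal radii place T and D the same way about F: T = F + 25.8·n = (44.7, 55.3), D = F − 25.8·n = (70.4, 10.6). Then |AT| = |T − A| = 71.1.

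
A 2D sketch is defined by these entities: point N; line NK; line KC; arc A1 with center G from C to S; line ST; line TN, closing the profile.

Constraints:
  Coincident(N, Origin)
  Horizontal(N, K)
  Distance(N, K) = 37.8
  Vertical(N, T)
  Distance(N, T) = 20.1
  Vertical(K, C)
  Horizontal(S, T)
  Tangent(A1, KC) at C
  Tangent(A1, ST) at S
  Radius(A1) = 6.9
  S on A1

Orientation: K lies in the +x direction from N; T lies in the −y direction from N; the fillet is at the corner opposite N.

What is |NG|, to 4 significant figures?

33.60

N is at the origin; N and K share the same y with |NK| = 37.8 and K on the +x side, so K = (37.80, 0.000). NT is vertical with |NT| = 20.1 and T on the −y side, so T = (0.000, -20.10). The virtual corner opposite N is at (37.80, -20.10). Since A1 is tangent to KC there, GC ⟂ KC and since A1 is tangent to ST there, GS ⟂ ST, with radius 6.9, so the center G sits 6.9 in from both sides at G = (30.90, -13.20). Then |NG| = |G − N| = 33.60.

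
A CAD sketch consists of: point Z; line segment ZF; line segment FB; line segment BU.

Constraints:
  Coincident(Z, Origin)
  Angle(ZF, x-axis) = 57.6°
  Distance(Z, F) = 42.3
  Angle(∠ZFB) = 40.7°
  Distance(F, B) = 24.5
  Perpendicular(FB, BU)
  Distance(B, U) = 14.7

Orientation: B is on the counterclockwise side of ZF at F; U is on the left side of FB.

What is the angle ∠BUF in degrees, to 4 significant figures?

59.04°

∠ZFB = 40.7°, so FB runs at 57.6° + (180° − 40.7°) = 196.9° from the x-axis; with |FB| = 24.5, B = F + 24.5·(cos 196.9°, sin 196.9°) = (-0.7765, 28.59). FB is perpendicular to BU; with |BU| = 14.7 on the left of FB, U = B + 14.7·(0.2907, -0.9568) = (3.497, 14.53). Then cos ∠BUF = UB·UF / (|UB||UF|), giving 59.04°.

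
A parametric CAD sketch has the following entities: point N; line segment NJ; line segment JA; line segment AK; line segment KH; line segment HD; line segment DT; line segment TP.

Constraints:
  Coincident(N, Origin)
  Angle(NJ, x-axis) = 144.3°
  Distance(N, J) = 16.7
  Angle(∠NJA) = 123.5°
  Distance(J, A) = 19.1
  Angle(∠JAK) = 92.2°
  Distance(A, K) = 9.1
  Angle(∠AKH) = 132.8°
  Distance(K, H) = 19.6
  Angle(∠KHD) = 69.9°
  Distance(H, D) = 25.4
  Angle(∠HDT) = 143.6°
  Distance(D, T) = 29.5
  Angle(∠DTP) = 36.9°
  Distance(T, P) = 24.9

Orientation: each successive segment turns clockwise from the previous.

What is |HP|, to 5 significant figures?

30.032

N is at the origin; NJ runs at 144.3° with length 16.7, so J = (-13.562, 9.7451). ∠NJA = 123.5° gives JA at 87.800° from the x-axis; with |JA| = 19.1, A = (-12.829, 28.831). ∠JAK = 92.2° gives AK at 0.0000° from the x-axis; with |AK| = 9.1, K = (-3.7286, 28.831). ∠AKH = 132.8° gives KH at -47.200° from the x-axis; with |KH| = 19.6, H = (9.5885, 14.450). ∠KHD = 69.9° gives HD at -157.30° from the x-axis; with |HD| = 25.4, D = (-13.844, 4.6479). ∠HDT = 143.6° gives DT at 166.30° from the x-axis; with |DT| = 29.5, T = (-42.505, 11.635). ∠DTP = 36.9° gives TP at 23.200° from the x-axis; with |TP| = 24.9, P = (-19.618, 21.444). Then |HP| = |P − H| = 30.032.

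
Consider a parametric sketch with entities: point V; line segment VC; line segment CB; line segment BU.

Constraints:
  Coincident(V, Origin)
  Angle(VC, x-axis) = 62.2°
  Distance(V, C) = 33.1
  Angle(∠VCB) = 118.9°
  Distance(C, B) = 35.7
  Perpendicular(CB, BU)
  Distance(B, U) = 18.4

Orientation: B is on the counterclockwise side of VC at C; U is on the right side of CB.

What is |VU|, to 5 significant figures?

70.123

V is at the origin; VC runs at 62.2° with length 33.1, so C = 33.1·(cos 62.2°, sin 62.2°) = (15.437, 29.280). ∠VCB = 118.9°, so CB runs at 62.2° + (180° − 118.9°) = 123.30° from the x-axis; with |CB| = 35.7, B = C + 35.7·(cos 123.30°, sin 123.30°) = (-4.1627, 59.118). The perpendicularity gives BU at right angles to CB; with |BU| = 18.4 on the right of CB, U = B + 18.4·(0.83581, 0.54902) = (11.216, 69.220). Then |VU| = |U − V| = 70.123.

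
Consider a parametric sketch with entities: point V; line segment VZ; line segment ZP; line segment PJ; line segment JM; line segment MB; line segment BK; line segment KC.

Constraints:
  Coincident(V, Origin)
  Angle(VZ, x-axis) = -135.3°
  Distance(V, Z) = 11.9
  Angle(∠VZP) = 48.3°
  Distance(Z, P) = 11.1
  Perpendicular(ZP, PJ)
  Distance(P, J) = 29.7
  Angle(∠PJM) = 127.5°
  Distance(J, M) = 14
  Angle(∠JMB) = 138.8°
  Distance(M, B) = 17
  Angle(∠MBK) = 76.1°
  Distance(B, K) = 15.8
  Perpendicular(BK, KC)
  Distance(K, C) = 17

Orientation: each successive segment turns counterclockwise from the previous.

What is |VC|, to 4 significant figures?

18.73

V is at the origin; VZ runs at -135.3° with length 11.9, so Z = (-8.459, -8.370). ∠VZP = 48.3° gives ZP at -3.600° from the x-axis; with |ZP| = 11.1, P = (2.620, -9.067). ZP is perpendicular to PJ, so PJ runs at 86.40°; with |PJ| = 29.7, J = (4.484, 20.57). ∠PJM = 127.5° gives JM at 138.9° from the x-axis; with |JM| = 14.0, M = (-6.065, 29.78). ∠JMB = 138.8° gives MB at -179.9° from the x-axis; with |MB| = 17.0, B = (-23.07, 29.75). ∠MBK = 76.1° gives BK at -76.00° from the x-axis; with |BK| = 15.8, K = (-19.24, 14.42). BK is perpendicular to KC, so KC runs at 14.00°; with |KC| = 17.0, C = (-2.748, 18.53). Then |VC| = |C − V| = 18.73.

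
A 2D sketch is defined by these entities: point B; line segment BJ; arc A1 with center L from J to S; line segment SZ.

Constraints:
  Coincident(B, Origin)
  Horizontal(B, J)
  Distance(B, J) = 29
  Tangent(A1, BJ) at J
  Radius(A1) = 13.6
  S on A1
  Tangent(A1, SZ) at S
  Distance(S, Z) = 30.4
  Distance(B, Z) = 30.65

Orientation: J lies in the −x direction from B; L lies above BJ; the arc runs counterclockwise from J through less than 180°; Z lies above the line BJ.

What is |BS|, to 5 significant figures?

18.785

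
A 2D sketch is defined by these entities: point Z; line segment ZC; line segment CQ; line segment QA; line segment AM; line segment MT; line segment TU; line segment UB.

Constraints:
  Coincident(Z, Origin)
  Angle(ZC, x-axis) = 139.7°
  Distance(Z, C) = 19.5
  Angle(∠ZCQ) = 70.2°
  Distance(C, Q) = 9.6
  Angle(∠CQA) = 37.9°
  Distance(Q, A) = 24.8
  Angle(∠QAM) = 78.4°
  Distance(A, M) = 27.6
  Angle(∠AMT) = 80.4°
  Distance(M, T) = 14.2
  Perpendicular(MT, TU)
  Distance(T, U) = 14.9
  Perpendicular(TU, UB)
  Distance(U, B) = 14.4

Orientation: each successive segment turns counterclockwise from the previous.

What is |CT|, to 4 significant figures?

16.08

Z is at the origin; ZC runs at 139.7° with length 19.5, so C = (-14.87, 12.61). ∠ZCQ = 70.2° gives CQ at -110.5° from the x-axis; with |CQ| = 9.6, Q = (-18.23, 3.620). ∠CQA = 37.9° gives QA at 31.60° from the x-axis; with |QA| = 24.8, A = (2.889, 16.62). ∠QAM = 78.4° gives AM at 133.2° from the x-axis; with |AM| = 27.6, M = (-16.00, 36.73). ∠AMT = 80.4° gives MT at -127.2° from the x-axis; with |MT| = 14.2, T = (-24.59, 25.42). Then |CT| = |T − C| = 16.08.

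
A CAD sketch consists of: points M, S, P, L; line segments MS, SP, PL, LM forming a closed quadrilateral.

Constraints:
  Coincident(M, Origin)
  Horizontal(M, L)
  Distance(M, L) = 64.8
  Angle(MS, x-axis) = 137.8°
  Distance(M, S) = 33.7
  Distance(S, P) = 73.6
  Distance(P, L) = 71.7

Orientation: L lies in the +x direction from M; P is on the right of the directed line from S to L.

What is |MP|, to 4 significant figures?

44.00

Checks: |SP| = 73.60 ✓; |PL| = 71.70 ✓.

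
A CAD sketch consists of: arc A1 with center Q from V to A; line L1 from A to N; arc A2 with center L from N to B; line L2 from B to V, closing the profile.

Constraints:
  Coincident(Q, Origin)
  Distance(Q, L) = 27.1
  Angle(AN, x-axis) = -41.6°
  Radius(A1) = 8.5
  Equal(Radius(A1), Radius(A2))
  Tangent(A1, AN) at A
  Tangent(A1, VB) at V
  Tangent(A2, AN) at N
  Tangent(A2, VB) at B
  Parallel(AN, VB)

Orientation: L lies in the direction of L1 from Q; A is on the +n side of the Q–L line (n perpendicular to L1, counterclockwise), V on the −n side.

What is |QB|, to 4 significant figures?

28.40

The slot axis is L1's direction at -41.6°, so u = (cos -41.6°, sin -41.6°) = (0.7478, -0.6639) and n = (−sin -41.6°, cos -41.6°) = (0.6639, 0.7478). Q is at the origin and L lies 27.1 along u from Q, so L = 27.1·u = (20.27, -17.99). Tangency of A1 to both parallel lines with radius 8.5 puts A and V at Q ± 8.5·n: A = (5.643, 6.356), V = (-5.643, -6.356). Equal radii place N and B the same way about L: N = L + 8.5·n = (25.91, -11.64), B = L − 8.5·n = (14.62, -24.35). Then |QB| = |B − Q| = 28.40.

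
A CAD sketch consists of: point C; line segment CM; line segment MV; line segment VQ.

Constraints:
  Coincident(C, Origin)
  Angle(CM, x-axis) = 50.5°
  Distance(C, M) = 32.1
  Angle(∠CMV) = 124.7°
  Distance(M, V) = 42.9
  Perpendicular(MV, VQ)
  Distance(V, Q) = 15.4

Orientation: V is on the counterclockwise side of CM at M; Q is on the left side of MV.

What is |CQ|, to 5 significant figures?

62.153

∠CMV = 124.7°, so MV runs at 50.5° + (180° − 124.7°) = 105.80° from the x-axis; with |MV| = 42.9, V = M + 42.9·(cos 105.80°, sin 105.80°) = (8.7373, 66.048). MV is perpendicular to VQ; with |VQ| = 15.4 on the left of MV, Q = V + 15.4·(-0.96222, -0.27228) = (-6.0809, 61.855). Then |CQ| = |Q − C| = 62.153.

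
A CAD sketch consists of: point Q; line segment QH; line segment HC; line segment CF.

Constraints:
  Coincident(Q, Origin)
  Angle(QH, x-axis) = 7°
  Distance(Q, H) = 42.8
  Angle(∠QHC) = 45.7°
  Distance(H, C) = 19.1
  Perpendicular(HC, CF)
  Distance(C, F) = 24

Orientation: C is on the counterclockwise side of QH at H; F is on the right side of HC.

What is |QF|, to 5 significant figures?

55.687

Q is at the origin; QH runs at 7.0° with length 42.8, so H = 42.8·(cos 7.0°, sin 7.0°) = (42.481, 5.2160). ∠QHC = 45.7°, so HC runs at 7.0° + (180° − 45.7°) = 141.30° from the x-axis; with |HC| = 19.1, C = H + 19.1·(cos 141.30°, sin 141.30°) = (27.575, 17.158). The perpendicularity gives CF at right angles to HC; with |CF| = 24.0 on the right of HC, F = C + 24.0·(0.62524, 0.78043) = (42.581, 35.888). Then |QF| = |F − Q| = 55.687.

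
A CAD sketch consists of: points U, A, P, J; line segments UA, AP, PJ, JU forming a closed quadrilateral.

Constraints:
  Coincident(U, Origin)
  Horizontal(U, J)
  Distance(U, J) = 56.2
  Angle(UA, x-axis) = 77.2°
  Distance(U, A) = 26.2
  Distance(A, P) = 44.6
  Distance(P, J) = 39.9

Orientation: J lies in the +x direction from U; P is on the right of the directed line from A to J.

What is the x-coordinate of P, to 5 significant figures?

19.981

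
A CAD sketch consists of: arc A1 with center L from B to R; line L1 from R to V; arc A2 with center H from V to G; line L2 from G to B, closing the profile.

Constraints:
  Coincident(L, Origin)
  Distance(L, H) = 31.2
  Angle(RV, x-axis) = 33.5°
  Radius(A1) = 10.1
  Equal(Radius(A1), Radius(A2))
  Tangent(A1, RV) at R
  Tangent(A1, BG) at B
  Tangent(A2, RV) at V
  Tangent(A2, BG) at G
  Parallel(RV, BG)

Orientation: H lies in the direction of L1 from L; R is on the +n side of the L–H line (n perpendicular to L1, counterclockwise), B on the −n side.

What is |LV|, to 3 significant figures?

32.8

The slot axis is L1's direction at 33.5°, so u = (cos 33.5°, sin 33.5°) = (0.834, 0.552) and n = (−sin 33.5°, cos 33.5°) = (-0.552, 0.834). L is at the origin and H lies 31.2 along u from L, so H = 31.2·u = (26.0, 17.2). Tangency of A1 to both parallel lines with radius 10.1 puts R and B at L ± 10.1·n: R = (-5.57, 8.42), B = (5.57, -8.42). Equal radii place V and G the same way about H: V = H + 10.1·n = (20.4, 25.6), G = H − 10.1·n = (31.6, 8.80). Then |LV| = |V − L| = 32.8.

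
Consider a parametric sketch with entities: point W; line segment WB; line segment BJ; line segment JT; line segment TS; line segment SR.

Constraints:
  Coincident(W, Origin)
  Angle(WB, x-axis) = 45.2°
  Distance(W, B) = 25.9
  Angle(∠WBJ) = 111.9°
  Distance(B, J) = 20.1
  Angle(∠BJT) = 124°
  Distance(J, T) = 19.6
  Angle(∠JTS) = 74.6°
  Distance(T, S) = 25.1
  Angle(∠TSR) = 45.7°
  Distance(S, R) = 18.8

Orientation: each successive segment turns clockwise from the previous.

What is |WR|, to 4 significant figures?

30.14

∠JTS = 74.6° gives TS at 175.7° from the x-axis; with |TS| = 25.1, S = (15.51, -6.795). ∠TSR = 45.7° gives SR at 41.40° from the x-axis; with |SR| = 18.8, R = (29.61, 5.638). Then |WR| = |R − W| = 30.14.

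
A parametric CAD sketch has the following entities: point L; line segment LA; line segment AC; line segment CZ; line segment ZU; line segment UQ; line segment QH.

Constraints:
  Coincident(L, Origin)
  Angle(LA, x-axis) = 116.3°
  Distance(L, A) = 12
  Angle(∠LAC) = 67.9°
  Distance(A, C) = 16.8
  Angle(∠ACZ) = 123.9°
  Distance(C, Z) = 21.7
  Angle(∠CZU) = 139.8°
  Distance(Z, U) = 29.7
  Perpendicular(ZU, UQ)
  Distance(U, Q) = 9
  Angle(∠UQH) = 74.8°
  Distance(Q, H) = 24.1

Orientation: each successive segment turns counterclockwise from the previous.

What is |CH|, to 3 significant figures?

25.7

ZU ⟂ UQ, so UQ runs at 54.7°; with |UQ| = 9.0, Q = (18.4, -32.6). ∠UQH = 74.8° gives QH at 160° from the x-axis; with |QH| = 24.1, H = (-4.23, -24.3). Then |CH| = |H − C| = 25.7.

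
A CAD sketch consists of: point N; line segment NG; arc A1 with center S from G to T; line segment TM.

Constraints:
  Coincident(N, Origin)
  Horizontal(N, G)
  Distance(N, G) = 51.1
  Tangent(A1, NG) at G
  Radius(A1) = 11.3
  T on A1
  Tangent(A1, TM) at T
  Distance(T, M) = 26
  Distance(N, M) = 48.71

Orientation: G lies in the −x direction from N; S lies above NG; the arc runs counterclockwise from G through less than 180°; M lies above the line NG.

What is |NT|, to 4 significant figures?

41.03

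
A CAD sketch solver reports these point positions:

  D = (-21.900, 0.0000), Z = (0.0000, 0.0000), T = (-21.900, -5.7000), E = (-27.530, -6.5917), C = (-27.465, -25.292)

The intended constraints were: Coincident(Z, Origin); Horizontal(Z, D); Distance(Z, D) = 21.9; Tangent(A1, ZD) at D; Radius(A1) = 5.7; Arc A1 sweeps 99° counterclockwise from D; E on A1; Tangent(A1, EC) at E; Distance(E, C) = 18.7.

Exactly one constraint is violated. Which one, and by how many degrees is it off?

Tangent(A1, EC) at E — off by 8.80°.

Z = (0.00, 0.00) ✓; Z.y = 0.00, D.y = 0.00 ✓; |ZD| = 21.90 ✓; ∠(TD, DZ) = 90.00° ✓; |TD| = 5.700 ✓; bearing(T→E) − bearing(T→D) = 99.00° ✓; |TE| = 5.700 ✓; ∠(TE, EC) = 98.80° ✗; |EC| = 18.70 ✓.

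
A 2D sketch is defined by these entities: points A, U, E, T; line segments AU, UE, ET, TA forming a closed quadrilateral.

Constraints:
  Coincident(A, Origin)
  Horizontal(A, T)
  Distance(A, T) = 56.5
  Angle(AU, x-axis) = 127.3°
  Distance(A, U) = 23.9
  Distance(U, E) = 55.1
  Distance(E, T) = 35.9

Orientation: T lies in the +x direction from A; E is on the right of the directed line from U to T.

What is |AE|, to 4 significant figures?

31.79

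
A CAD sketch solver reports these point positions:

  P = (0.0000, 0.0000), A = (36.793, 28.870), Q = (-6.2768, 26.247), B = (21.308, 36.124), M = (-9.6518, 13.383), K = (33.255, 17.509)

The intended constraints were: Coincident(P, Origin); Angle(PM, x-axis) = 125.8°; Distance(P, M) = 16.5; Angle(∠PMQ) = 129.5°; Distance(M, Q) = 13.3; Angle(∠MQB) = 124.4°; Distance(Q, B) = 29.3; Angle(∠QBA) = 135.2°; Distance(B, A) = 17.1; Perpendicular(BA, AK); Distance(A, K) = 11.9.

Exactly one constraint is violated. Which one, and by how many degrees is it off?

Perpendicular(BA, AK) — off by 7.80°.

P = (0.00, 0.00) ✓; PM at 125.8° ✓; |PM| = 16.50 ✓; ∠PMQ = 129.5° ✓; |MQ| = 13.30 ✓; ∠MQB = 124.4° ✓; |QB| = 29.30 ✓; ∠QBA = 135.2° ✓; |BA| = 17.10 ✓; ∠(BA, AK) = 82.20° ✗; |AK| = 11.90 ✓.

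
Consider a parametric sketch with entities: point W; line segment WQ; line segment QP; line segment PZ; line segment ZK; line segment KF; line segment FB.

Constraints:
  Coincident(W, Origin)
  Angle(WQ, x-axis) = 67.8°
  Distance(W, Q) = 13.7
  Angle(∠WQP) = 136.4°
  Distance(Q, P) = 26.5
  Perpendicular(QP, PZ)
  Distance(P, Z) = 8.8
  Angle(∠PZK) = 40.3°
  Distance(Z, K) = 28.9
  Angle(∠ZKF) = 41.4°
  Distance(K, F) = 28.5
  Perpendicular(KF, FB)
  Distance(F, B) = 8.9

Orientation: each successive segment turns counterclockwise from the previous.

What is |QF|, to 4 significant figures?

37.15

∠PZK = 40.3° gives ZK at -18.90° from the x-axis; with |ZK| = 28.9, K = (14.66, 24.79). ∠ZKF = 41.4° gives KF at 119.7° from the x-axis; with |KF| = 28.5, F = (0.5352, 49.54). Then |QF| = |F − Q| = 37.15.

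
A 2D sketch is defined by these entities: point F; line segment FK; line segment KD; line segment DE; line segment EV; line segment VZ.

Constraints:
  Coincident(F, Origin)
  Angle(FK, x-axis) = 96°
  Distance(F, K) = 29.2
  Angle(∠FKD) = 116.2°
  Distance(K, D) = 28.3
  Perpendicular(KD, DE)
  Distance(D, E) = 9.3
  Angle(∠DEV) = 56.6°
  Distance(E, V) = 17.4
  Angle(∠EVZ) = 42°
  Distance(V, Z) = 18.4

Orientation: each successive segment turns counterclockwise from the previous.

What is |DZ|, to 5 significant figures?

4.7566

F is at the origin; FK runs at 96.0° with length 29.2, so K = (-3.0522, 29.040). ∠FKD = 116.2° gives KD at 159.80° from the x-axis; with |KD| = 28.3, D = (-29.612, 38.812). The perpendicularity gives DE at right angles to KD, so DE runs at -110.20°; with |DE| = 9.3, E = (-32.823, 30.084). ∠DEV = 56.6° gives EV at 13.200° from the x-axis; with |EV| = 17.4, V = (-15.883, 34.057). ∠EVZ = 42.0° gives VZ at 151.20° from the x-axis; with |VZ| = 18.4, Z = (-32.007, 42.922). Then |DZ| = |Z − D| = 4.7566.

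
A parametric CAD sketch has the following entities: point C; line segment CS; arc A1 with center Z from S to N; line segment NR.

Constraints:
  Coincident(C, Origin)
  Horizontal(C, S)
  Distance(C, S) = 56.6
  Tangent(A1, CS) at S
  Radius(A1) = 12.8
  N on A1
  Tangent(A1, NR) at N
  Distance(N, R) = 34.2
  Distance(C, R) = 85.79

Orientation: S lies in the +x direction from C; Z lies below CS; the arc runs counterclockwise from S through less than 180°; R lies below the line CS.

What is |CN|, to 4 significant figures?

52.67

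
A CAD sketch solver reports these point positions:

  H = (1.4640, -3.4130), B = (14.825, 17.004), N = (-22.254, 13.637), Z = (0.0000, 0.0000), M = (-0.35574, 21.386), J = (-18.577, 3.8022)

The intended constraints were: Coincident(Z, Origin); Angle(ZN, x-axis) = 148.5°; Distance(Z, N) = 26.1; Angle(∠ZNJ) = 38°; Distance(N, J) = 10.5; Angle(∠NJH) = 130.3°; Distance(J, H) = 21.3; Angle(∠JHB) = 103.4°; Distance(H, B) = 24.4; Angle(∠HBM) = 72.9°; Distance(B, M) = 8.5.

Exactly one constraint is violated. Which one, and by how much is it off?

Distance(B, M) = 8.5 — off by 7.30.

Z = (0.00, 0.00) ✓; ZN at 148.5° ✓; |ZN| = 26.10 ✓; ∠ZNJ = 38.00° ✓; |NJ| = 10.50 ✓; ∠NJH = 130.3° ✓; |JH| = 21.30 ✓; ∠JHB = 103.4° ✓; |HB| = 24.40 ✓; ∠HBM = 72.90° ✓; |BM| = 15.80 ✗.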